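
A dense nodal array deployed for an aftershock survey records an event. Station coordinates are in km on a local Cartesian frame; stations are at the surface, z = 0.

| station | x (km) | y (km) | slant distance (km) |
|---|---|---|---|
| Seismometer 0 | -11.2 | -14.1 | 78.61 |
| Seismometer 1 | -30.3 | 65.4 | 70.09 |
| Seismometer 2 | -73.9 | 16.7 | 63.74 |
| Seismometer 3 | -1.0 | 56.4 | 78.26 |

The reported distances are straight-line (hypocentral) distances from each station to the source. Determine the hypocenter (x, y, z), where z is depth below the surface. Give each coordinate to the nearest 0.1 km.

Each station gives a sphere (x−x_i)² + (y−y_i)² + z² = d_i² (stations at z=0).
Subtracting the Seismometer 0 sphere from Seismometer 1 and Seismometer 2: z² cancels, leaving linear equations in x and y:
-38.2 x + 159.0 y = 6137.92
-125.4 x + 61.6 y = 7532.59
Solving: x ≈ -46.606, y ≈ 27.406 km (keep extra digits for the depth step; rounded: -46.6, 27.4).
Then from the Seismometer 0 sphere: z² = 78.61² − (x + 11.2)² − (y + 14.1)² with x = -46.606, y = 27.406, so z ≈ 56.597 ≈ 56.6 km.

x ≈ -46.6 km, y ≈ 27.4 km, depth ≈ 56.6 km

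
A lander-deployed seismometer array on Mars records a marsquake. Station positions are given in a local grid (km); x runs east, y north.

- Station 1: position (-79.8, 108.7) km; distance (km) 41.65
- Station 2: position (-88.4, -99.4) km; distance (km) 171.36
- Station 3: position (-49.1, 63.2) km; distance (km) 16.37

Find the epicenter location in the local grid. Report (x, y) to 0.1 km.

-63.9 km east, 70.2 km north

Circle about each station: (x + 79.8)² + (y − 108.7)² = 41.65²; (x + 88.4)² + (y + 99.4)² = 171.36²; (x + 49.1)² + (y − 63.2)² = 16.37².
Subtracting pairs of circle equations eliminates x²+y² and gives linear equations (the radical axes):
-17.2 x − 416.2 y = -28118.34
61.4 x − 91.0 y = -10311.93
Solving the 2×2 system: x ≈ -63.9, y ≈ 70.2 km.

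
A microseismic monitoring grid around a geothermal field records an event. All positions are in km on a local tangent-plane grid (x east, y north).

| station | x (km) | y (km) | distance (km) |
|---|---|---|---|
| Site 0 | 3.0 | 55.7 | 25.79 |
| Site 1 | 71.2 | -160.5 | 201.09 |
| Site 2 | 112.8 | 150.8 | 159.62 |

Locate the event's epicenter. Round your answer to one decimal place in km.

Circle about each station: (x − 3.0)² + (y − 55.7)² = 25.79²; (x − 71.2)² + (y + 160.5)² = 201.09²; (x − 112.8)² + (y − 150.8)² = 159.62².
Subtracting pairs of circle equations eliminates x²+y² and gives linear equations (the radical axes):
136.4 x − 432.4 y = -12053.86
219.6 x + 190.2 y = 7539.57
Solving the 2×2 system: x ≈ 8.0, y ≈ 30.4 km.

x ≈ 8.0 km, y ≈ 30.4 km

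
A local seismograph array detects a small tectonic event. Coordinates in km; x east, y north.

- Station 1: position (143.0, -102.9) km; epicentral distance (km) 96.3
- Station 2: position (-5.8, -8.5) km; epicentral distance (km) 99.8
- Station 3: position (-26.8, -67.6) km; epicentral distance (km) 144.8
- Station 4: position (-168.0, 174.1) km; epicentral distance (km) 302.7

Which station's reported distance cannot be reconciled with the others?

Solve using three stations at a time. Using Station 2, Station 3, Station 4 (subtract circle equations pairwise → linear system) gives (x, y) ≈ (90.8, 17.0).
Distances from that point to each station vs reported:
  Station 1: calculated 130.8 vs reported 96.3 → residual 34.5 km
  Station 2: calculated 99.9 vs reported 99.8 → residual 0.1 km
  Station 3: calculated 144.9 vs reported 144.8 → residual 0.1 km
  Station 4: calculated 302.7 vs reported 302.7 → residual 0.0 km
Station 2, Station 3, Station 4 are mutually consistent (residuals ≈ 0); Station 1 is off by 34.5 km.

Station 1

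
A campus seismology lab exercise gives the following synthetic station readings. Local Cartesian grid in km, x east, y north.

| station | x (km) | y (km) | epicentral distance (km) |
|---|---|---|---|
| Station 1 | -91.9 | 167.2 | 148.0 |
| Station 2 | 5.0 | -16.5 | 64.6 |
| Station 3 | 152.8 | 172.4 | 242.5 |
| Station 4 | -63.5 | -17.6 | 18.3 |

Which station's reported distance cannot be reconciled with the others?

Solve using three stations at a time. Using Station 1, Station 2, Station 3 (subtract circle equations pairwise → linear system) gives (x, y) ≈ (-41.9, 27.9).
Distances from that point to each station vs reported:
  Station 1: calculated 148.0 vs reported 148.0 → residual 0.0 km
  Station 2: calculated 64.6 vs reported 64.6 → residual 0.0 km
  Station 3: calculated 242.5 vs reported 242.5 → residual 0.0 km
  Station 4: calculated 50.3 vs reported 18.3 → residual 32.0 km
Station 1, Station 2, Station 3 are mutually consistent (residuals ≈ 0); Station 4 is off by 32.0 km.

Station 4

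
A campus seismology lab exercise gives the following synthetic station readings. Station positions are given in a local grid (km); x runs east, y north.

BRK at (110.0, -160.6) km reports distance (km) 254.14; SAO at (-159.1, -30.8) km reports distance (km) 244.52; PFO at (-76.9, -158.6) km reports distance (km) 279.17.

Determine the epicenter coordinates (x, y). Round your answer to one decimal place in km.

Circle about each station: (x − 110.0)² + (y + 160.6)² = 254.14²; (x + 159.1)² + (y + 30.8)² = 244.52²; (x + 76.9)² + (y + 158.6)² = 279.17².
Subtracting the BRK equation from the SAO and PFO equations removes the quadratic terms:
-538.2 x + 259.6 y = -6833.80
-373.8 x + 4.0 y = -20173.54
Solving the 2×2 system: x ≈ 54.9, y ≈ 87.5 km.

x ≈ 54.9 km, y ≈ 87.5 km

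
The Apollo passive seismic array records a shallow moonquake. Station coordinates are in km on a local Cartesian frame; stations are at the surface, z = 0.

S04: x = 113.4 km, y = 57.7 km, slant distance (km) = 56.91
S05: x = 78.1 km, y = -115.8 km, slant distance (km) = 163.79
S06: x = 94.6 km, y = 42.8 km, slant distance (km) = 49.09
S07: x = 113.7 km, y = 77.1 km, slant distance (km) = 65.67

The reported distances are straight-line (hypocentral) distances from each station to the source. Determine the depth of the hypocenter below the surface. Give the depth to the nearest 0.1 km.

Each station gives a sphere (x−x_i)² + (y−y_i)² + z² = d_i² (stations at z=0).
Subtracting the S04 sphere from S05 and S06: z² cancels, leaving linear equations in x and y:
-70.6 x − 347.0 y = -20268.02
-37.6 x − 29.8 y = -4578.93
Solving: x ≈ 90.000, y ≈ 40.098 km (keep extra digits for the depth step; rounded: 90.0, 40.1).
Then from the S04 sphere: z² = 56.91² − (x − 113.4)² − (y − 57.7)² with x = 90.000, y = 40.098, so z ≈ 48.799 ≈ 48.8 km.

z ≈ 48.8 km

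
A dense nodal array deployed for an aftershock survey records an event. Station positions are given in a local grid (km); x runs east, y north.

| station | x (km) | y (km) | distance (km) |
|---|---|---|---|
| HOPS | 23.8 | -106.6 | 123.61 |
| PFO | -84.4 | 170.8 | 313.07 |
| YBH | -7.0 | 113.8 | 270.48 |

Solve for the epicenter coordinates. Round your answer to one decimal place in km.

Circle about each station: (x − 23.8)² + (y + 106.6)² = 123.61²; (x + 84.4)² + (y − 170.8)² = 313.07²; (x + 7.0)² + (y − 113.8)² = 270.48².
Subtracting the HOPS equation from the PFO and YBH equations removes the quadratic terms:
-216.4 x + 554.8 y = -58367.39
-61.6 x + 440.8 y = -56810.56
Solving the 2×2 system: x ≈ -94.6, y ≈ -142.1 km.
Check against HOPS (with the unrounded x, y): √((x − 23.8)²+(y + 106.6)²) = 123.60 ≈ 123.61 km. ✓

(-94.6, -142.1)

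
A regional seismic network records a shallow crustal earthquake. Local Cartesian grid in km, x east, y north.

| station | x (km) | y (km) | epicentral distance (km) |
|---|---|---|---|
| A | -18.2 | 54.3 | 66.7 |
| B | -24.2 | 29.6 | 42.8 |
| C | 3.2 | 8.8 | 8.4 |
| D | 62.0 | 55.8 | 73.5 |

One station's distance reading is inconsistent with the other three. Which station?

A

Solve using three stations at a time. Using B, C, D (subtract circle equations pairwise → linear system) gives (x, y) ≈ (10.0, 3.9).
Distances from that point to each station vs reported:
  A: calculated 57.8 vs reported 66.7 → residual 8.9 km
  B: calculated 42.8 vs reported 42.8 → residual 0.0 km
  C: calculated 8.4 vs reported 8.4 → residual 0.0 km
  D: calculated 73.5 vs reported 73.5 → residual 0.0 km
B, C, D are mutually consistent (residuals ≈ 0); A is off by 8.9 km.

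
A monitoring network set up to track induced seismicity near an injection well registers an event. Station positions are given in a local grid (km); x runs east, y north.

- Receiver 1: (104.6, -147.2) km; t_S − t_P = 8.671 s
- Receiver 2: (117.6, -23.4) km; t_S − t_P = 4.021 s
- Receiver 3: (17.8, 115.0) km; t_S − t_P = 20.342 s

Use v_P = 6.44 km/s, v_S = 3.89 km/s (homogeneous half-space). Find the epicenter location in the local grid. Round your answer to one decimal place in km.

x ≈ 110.2 km, y ≈ -62.2 km

Distance from S−P lag: d = Δt · v_P v_S / (v_P − v_S) = Δt · (6.44·3.89)/(6.44−3.89) ≈ 9.8242·Δt.
So d_Receiver 1 = 85.19, d_Receiver 2 = 39.50, d_Receiver 3 = 199.84 km.
Circle about each station: (x − 104.6)² + (y + 147.2)² = 85.19²; (x − 117.6)² + (y + 23.4)² = 39.50²; (x − 17.8)² + (y − 115.0)² = 199.84².
Subtracting pairs of circle equations eliminates x²+y² and gives linear equations (the radical axes):
26.0 x + 247.6 y = -12534.59
-173.6 x + 524.4 y = -51745.85
Solving the 2×2 system: x ≈ 110.2, y ≈ -62.2 km.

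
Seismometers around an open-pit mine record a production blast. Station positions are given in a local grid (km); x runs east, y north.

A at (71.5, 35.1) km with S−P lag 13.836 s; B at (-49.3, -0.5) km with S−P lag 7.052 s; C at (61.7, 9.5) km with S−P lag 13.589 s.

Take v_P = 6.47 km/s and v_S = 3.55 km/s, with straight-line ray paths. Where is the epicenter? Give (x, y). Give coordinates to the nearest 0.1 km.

Distance from S−P lag: d = Δt · v_P v_S / (v_P − v_S) = Δt · (6.47·3.55)/(6.47−3.55) ≈ 7.8659·Δt.
So d_A = 108.83, d_B = 55.47, d_C = 106.89 km.
Circle about each station: (x − 71.5)² + (y − 35.1)² = 108.83²; (x + 49.3)² + (y + 0.5)² = 55.47²; (x − 61.7)² + (y − 9.5)² = 106.89².
Subtracting pairs of circle equations eliminates x²+y² and gives linear equations (the radical axes):
-241.6 x − 71.2 y = 4853.53
-19.6 x − 51.2 y = -2028.62
Solving the 2×2 system: x ≈ -35.8, y ≈ 53.3 km.

-35.8 km east, 53.3 km north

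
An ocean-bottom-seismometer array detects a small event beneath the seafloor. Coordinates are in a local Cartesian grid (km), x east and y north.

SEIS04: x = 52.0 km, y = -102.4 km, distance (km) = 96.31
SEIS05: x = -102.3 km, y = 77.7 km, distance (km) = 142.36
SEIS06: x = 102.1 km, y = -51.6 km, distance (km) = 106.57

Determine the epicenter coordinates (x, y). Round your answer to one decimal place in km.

Circle about each station: (x − 52.0)² + (y + 102.4)² = 96.31²; (x + 102.3)² + (y − 77.7)² = 142.36²; (x − 102.1)² + (y + 51.6)² = 106.57².
Subtracting the SEIS04 equation from the SEIS05 and SEIS06 equations removes the quadratic terms:
-308.6 x + 360.2 y = -7677.93
100.2 x + 101.6 y = -2184.34
Solving the 2×2 system: x ≈ -0.1, y ≈ -21.4 km.

(-0.1, -21.4)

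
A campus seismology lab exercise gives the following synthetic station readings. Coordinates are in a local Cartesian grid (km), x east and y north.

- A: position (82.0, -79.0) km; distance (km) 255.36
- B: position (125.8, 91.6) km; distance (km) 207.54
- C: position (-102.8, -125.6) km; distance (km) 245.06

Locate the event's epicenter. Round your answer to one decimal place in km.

Circle about each station: (x − 82.0)² + (y + 79.0)² = 255.36²; (x − 125.8)² + (y − 91.6)² = 207.54²; (x + 102.8)² + (y + 125.6)² = 245.06².
Subtracting pairs of circle equations eliminates x²+y² and gives linear equations (the radical axes):
87.6 x + 341.2 y = 33387.08
-369.6 x − 93.2 y = 18532.53
Solving the 2×2 system: x ≈ -80.0, y ≈ 118.4 km.

x ≈ -80.0 km, y ≈ 118.4 km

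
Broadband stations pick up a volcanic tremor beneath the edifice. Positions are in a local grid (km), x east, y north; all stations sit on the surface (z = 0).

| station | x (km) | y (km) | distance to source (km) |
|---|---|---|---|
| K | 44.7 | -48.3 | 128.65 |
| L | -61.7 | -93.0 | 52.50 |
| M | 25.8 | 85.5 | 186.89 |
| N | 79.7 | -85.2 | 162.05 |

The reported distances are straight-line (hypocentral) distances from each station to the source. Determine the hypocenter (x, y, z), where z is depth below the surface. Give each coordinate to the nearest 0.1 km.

Each station gives a sphere (x−x_i)² + (y−y_i)² + z² = d_i² (stations at z=0).
Subtracting the K sphere from L and M: z² cancels, leaving linear equations in x and y:
-212.8 x − 89.4 y = 21919.48
-37.8 x + 267.6 y = -14732.14
Solving: x ≈ -75.402, y ≈ -65.704 km (keep extra digits for the depth step; rounded: -75.4, -65.7).
Then from the K sphere: z² = 128.65² − (x − 44.7)² − (y + 48.3)² with x = -75.402, y = -65.704, so z ≈ 42.702 ≈ 42.7 km.

x ≈ -75.4 km, y ≈ -65.7 km, depth ≈ 42.7 km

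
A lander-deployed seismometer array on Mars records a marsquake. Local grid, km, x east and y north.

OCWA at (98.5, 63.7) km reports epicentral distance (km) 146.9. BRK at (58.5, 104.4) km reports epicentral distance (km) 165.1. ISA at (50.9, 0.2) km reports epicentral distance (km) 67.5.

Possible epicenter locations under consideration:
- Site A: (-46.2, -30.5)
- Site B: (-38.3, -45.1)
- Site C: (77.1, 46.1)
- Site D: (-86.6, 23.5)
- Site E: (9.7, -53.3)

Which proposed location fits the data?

Site E

For each candidate, compare |candidate − station| to the reported distance:
Site A: residuals OCWA 25.8, BRK 5.7, ISA 34.3 → max 34.3 km
Site B: residuals OCWA 27.9, BRK 13.0, ISA 32.5 → max 32.5 km
Site C: residuals OCWA 119.2, BRK 103.9, ISA 14.6 → max 119.2 km
Site D: residuals OCWA 42.5, BRK 1.0, ISA 72.0 → max 72.0 km
Site E: residuals OCWA 0.0, BRK 0.0, ISA 0.0 → max 0.0 km
Only Site E has all residuals ≈ 0.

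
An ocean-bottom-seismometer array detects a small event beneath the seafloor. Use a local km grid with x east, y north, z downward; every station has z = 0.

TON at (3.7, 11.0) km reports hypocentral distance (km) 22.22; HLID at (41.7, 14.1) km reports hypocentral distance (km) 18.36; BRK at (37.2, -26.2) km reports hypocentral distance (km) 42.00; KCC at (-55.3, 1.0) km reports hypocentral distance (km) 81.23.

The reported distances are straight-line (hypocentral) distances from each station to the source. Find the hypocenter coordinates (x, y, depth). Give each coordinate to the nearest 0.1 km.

Each station gives a sphere (x−x_i)² + (y−y_i)² + z² = d_i² (stations at z=0).
Subtracting the TON sphere from HLID and BRK: z² cancels, leaving linear equations in x and y:
76.0 x + 6.2 y = 1959.65
67.0 x − 74.4 y = 665.32
Solving: x ≈ 24.700, y ≈ 13.301 km (keep extra digits for the depth step; rounded: 24.7, 13.3).
Then from the TON sphere: z² = 22.22² − (x − 3.7)² − (y − 11.0)² with x = 24.700, y = 13.301, so z ≈ 6.887 ≈ 6.9 km.

(24.7, 13.3, 6.9)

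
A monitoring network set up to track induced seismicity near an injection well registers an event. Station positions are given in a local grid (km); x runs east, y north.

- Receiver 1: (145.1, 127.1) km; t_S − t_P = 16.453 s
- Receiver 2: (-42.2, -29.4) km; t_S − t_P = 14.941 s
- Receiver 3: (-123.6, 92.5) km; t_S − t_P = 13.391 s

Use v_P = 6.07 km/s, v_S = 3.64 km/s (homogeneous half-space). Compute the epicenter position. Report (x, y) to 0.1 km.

(-2.1, 100.4)

Distance from S−P lag: d = Δt · v_P v_S / (v_P − v_S) = Δt · (6.07·3.64)/(6.07−3.64) ≈ 9.0925·Δt.
So d_Receiver 1 = 149.60, d_Receiver 2 = 135.85, d_Receiver 3 = 121.76 km.
Circle about each station: (x − 145.1)² + (y − 127.1)² = 149.60²; (x + 42.2)² + (y + 29.4)² = 135.85²; (x + 123.6)² + (y − 92.5)² = 121.76².
Subtracting the Receiver 1 equation from the Receiver 2 and Receiver 3 equations removes the quadratic terms:
-374.6 x − 313.0 y = -30638.28
-537.4 x − 69.2 y = -5820.55
Solving the 2×2 system: x ≈ -2.1, y ≈ 100.4 km.
Check against Receiver 1 (with the unrounded x, y): √((x − 145.1)²+(y − 127.1)²) = 149.60 ≈ 149.60 km. ✓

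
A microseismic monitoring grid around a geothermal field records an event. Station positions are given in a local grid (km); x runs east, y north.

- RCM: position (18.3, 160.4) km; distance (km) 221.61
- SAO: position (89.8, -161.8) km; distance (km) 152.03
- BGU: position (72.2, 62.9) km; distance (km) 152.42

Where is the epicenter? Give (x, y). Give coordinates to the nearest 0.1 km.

Circle about each station: (x − 18.3)² + (y − 160.4)² = 221.61²; (x − 89.8)² + (y + 161.8)² = 152.03²; (x − 72.2)² + (y − 62.9)² = 152.42².
Subtracting pairs of circle equations eliminates x²+y² and gives linear equations (the radical axes):
143.0 x − 644.4 y = 34178.10
107.8 x − 195.0 y = 8985.34
Solving the 2×2 system: x ≈ -21.0, y ≈ -57.7 km.
Check against RCM (with the unrounded x, y): √((x − 18.3)²+(y − 160.4)²) = 221.62 ≈ 221.61 km. ✓

-21.0 km east, -57.7 km north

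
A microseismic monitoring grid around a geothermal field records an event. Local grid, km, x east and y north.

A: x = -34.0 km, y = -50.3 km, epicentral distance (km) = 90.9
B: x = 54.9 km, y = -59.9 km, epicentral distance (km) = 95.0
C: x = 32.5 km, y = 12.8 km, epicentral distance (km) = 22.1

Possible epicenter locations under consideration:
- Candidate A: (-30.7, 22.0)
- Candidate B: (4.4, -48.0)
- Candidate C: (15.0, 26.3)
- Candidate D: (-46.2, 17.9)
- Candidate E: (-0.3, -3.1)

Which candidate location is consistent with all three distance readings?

Candidate C

For each candidate, compare |candidate − station| to the reported distance:
Candidate A: residuals A 18.5, B 23.5, C 41.8 → max 41.8 km
Candidate B: residuals A 52.4, B 43.1, C 44.9 → max 52.4 km
Candidate C: residuals A 0.0, B 0.0, C 0.0 → max 0.0 km
Candidate D: residuals A 21.6, B 32.6, C 56.8 → max 56.8 km
Candidate E: residuals A 32.9, B 15.8, C 14.4 → max 32.9 km
Only Candidate C has all residuals ≈ 0.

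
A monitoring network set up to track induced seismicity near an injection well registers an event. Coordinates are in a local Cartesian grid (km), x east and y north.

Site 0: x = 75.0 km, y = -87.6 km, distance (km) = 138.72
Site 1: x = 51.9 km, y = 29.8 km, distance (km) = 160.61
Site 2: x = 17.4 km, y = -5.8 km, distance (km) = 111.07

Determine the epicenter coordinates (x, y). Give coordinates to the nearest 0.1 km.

(-63.6, -81.8)

Circle about each station: (x − 75.0)² + (y + 87.6)² = 138.72²; (x − 51.9)² + (y − 29.8)² = 160.61²; (x − 17.4)² + (y + 5.8)² = 111.07².
Subtracting the Site 0 equation from the Site 1 and Site 2 equations removes the quadratic terms:
-46.2 x + 234.8 y = -16269.44
-115.2 x + 163.6 y = -6055.67
Solving the 2×2 system: x ≈ -63.6, y ≈ -81.8 km.
Check against Site 0 (with the unrounded x, y): √((x − 75.0)²+(y + 87.6)²) = 138.73 ≈ 138.72 km. ✓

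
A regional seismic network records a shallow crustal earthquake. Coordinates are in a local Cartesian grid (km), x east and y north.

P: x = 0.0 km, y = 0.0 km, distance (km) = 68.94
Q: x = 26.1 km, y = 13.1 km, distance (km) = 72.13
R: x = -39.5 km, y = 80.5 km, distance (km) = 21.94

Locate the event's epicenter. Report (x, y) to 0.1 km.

x ≈ -24.6 km, y ≈ 64.4 km

Circle about each station: x² + y² = 68.94²; (x − 26.1)² + (y − 13.1)² = 72.13²; (x + 39.5)² + (y − 80.5)² = 21.94².
Subtracting the P equation from the Q and R equations removes the quadratic terms:
52.2 x + 26.2 y = 402.81
-79.0 x + 161.0 y = 12311.86
Solving the 2×2 system: x ≈ -24.6, y ≈ 64.4 km.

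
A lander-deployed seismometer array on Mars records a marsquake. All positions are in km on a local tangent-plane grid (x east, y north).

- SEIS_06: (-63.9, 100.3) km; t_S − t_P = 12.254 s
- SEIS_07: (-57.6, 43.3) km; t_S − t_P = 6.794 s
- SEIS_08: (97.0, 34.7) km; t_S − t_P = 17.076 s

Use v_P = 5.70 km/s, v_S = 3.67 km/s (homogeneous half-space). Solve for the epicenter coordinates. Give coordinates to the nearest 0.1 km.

Distance from S−P lag: d = Δt · v_P v_S / (v_P − v_S) = Δt · (5.70·3.67)/(5.70−3.67) ≈ 10.3049·Δt.
So d_SEIS_06 = 126.28, d_SEIS_07 = 70.01, d_SEIS_08 = 175.97 km.
Circle about each station: (x + 63.9)² + (y − 100.3)² = 126.28²; (x + 57.6)² + (y − 43.3)² = 70.01²; (x − 97.0)² + (y − 34.7)² = 175.97².
Subtracting pairs of circle equations eliminates x²+y² and gives linear equations (the radical axes):
12.6 x − 114.0 y = 2094.59
321.8 x − 131.2 y = -18549.01
Solving the 2×2 system: x ≈ -68.2, y ≈ -25.9 km.
Check against SEIS_06 (with the unrounded x, y): √((x + 63.9)²+(y − 100.3)²) = 126.29 ≈ 126.28 km. ✓

x ≈ -68.2 km, y ≈ -25.9 km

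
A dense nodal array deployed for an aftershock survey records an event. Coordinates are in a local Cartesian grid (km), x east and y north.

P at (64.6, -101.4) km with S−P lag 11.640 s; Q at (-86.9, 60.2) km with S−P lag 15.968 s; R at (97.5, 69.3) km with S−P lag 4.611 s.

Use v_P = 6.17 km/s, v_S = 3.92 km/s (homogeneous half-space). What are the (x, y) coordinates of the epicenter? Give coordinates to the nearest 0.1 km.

(80.6, 22.7)

Distance from S−P lag: d = Δt · v_P v_S / (v_P − v_S) = Δt · (6.17·3.92)/(6.17−3.92) ≈ 10.7495·Δt.
So d_P = 125.12, d_Q = 171.65, d_R = 49.57 km.
Circle about each station: (x − 64.6)² + (y + 101.4)² = 125.12²; (x + 86.9)² + (y − 60.2)² = 171.65²; (x − 97.5)² + (y − 69.3)² = 49.57².
Subtracting the P equation from the Q and R equations removes the quadratic terms:
-303.0 x + 323.2 y = -17088.18
65.8 x + 341.4 y = 13051.45
Solving the 2×2 system: x ≈ 80.6, y ≈ 22.7 km.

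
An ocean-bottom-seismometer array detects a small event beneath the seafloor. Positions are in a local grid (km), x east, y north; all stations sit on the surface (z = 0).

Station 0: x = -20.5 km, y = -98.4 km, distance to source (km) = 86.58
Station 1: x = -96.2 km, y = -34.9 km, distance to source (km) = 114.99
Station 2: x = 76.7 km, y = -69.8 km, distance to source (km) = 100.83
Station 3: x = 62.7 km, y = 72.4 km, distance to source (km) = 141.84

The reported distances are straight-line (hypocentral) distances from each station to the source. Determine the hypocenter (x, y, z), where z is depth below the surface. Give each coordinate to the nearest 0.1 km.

x ≈ 1.5 km, y ≈ -40.4 km, depth ≈ 60.4 km

Each station gives a sphere (x−x_i)² + (y−y_i)² + z² = d_i² (stations at z=0).
Subtracting the Station 0 sphere from Station 1 and Station 2: z² cancels, leaving linear equations in x and y:
-151.4 x + 127.0 y = -5356.96
194.4 x + 57.2 y = -2018.47
Solving: x ≈ 1.501, y ≈ -40.391 km (keep extra digits for the depth step; rounded: 1.5, -40.4).
Then from the Station 0 sphere: z² = 86.58² − (x + 20.5)² − (y + 98.4)² with x = 1.501, y = -40.391, so z ≈ 60.390 ≈ 60.4 km.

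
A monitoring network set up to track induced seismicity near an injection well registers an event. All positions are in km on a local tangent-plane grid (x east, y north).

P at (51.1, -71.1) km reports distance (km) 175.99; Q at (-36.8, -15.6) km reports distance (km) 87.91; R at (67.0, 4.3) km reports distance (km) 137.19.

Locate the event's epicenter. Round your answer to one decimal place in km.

Circle about each station: (x − 51.1)² + (y + 71.1)² = 175.99²; (x + 36.8)² + (y + 15.6)² = 87.91²; (x − 67.0)² + (y − 4.3)² = 137.19².
Subtracting the P equation from the Q and R equations removes the quadratic terms:
-175.8 x + 111.0 y = 17175.49
31.8 x + 150.8 y = 8992.45
Solving the 2×2 system: x ≈ -53.0, y ≈ 70.8 km.
Check against P (with the unrounded x, y): √((x − 51.1)²+(y + 71.1)²) = 175.99 ≈ 175.99 km. ✓

(-53.0, 70.8)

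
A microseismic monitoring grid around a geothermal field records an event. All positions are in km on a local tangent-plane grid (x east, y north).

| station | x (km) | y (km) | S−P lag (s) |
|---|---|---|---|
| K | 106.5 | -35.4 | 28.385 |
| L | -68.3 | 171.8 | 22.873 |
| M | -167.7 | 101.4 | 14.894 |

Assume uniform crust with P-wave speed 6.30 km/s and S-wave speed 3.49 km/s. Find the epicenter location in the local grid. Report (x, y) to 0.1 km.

x ≈ -113.0 km, y ≈ -1.5 km

Distance from S−P lag: d = Δt · v_P v_S / (v_P − v_S) = Δt · (6.30·3.49)/(6.30−3.49) ≈ 7.8246·Δt.
So d_K = 222.10, d_L = 178.97, d_M = 116.54 km.
Circle about each station: (x − 106.5)² + (y + 35.4)² = 222.10²; (x + 68.3)² + (y − 171.8)² = 178.97²; (x + 167.7)² + (y − 101.4)² = 116.54².
Subtracting pairs of circle equations eliminates x²+y² and gives linear equations (the radical axes):
-349.6 x + 414.4 y = 38882.87
-548.4 x + 273.6 y = 61556.68
Solving the 2×2 system: x ≈ -113.0, y ≈ -1.5 km.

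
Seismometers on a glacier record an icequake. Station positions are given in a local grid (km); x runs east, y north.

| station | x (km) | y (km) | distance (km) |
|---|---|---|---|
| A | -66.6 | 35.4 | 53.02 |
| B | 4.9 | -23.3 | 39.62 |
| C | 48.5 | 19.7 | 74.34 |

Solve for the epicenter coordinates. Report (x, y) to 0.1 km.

(-24.1, 3.7)

Circle about each station: (x + 66.6)² + (y − 35.4)² = 53.02²; (x − 4.9)² + (y + 23.3)² = 39.62²; (x − 48.5)² + (y − 19.7)² = 74.34².
Subtracting pairs of circle equations eliminates x²+y² and gives linear equations (the radical axes):
143.0 x − 117.4 y = -3880.44
230.2 x − 31.4 y = -5663.70
Solving the 2×2 system: x ≈ -24.1, y ≈ 3.7 km.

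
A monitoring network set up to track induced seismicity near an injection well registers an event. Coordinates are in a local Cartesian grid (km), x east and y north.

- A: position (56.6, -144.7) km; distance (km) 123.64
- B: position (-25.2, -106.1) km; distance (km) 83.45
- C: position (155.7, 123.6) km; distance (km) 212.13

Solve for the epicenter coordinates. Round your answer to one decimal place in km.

9.7 km east, -30.3 km north

Circle about each station: (x − 56.6)² + (y + 144.7)² = 123.64²; (x + 25.2)² + (y + 106.1)² = 83.45²; (x − 155.7)² + (y − 123.6)² = 212.13².
Subtracting pairs of circle equations eliminates x²+y² and gives linear equations (the radical axes):
-163.6 x + 77.2 y = -3926.45
198.2 x + 536.6 y = -14334.49
Solving the 2×2 system: x ≈ 9.7, y ≈ -30.3 km.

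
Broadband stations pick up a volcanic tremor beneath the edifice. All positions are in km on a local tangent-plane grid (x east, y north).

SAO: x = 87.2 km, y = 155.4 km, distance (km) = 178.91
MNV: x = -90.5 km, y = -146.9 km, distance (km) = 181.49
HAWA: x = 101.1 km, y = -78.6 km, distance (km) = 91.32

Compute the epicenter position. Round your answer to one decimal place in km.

34.9 km east, -15.7 km north

Circle about each station: (x − 87.2)² + (y − 155.4)² = 178.91²; (x + 90.5)² + (y + 146.9)² = 181.49²; (x − 101.1)² + (y + 78.6)² = 91.32².
Subtracting the SAO equation from the MNV and HAWA equations removes the quadratic terms:
-355.4 x − 604.6 y = -2912.97
27.8 x − 468.0 y = 8315.62
Solving the 2×2 system: x ≈ 34.9, y ≈ -15.7 km.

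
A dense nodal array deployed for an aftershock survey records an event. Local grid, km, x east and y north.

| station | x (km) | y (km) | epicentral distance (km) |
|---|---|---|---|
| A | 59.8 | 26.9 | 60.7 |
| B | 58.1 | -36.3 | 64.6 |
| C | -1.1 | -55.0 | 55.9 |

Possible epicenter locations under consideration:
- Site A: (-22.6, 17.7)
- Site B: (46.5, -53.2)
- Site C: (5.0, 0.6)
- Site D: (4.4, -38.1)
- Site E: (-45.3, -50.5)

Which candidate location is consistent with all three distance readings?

For each candidate, compare |candidate − station| to the reported distance:
Site A: residuals A 22.2, B 32.5, C 19.9 → max 32.5 km
Site B: residuals A 20.5, B 44.1, C 8.3 → max 44.1 km
Site C: residuals A 0.1, B 0.1, C 0.0 → max 0.1 km
Site D: residuals A 24.7, B 10.9, C 38.1 → max 38.1 km
Site E: residuals A 69.8, B 39.8, C 11.5 → max 69.8 km
Only Site C has all residuals ≈ 0.

Site C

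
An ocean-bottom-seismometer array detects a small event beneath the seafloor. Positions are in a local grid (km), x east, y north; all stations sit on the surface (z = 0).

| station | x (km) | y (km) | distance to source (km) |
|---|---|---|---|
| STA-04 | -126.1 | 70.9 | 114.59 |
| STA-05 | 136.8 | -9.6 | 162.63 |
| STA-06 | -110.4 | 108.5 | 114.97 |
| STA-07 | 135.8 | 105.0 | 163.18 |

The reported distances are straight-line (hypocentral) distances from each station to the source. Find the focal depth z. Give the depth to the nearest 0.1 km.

depth ≈ 15.4 km

Each station gives a sphere (x−x_i)² + (y−y_i)² + z² = d_i² (stations at z=0).
Subtracting the STA-04 sphere from STA-05 and STA-06: z² cancels, leaving linear equations in x and y:
525.8 x − 161.0 y = -15439.27
31.4 x + 75.2 y = 2945.16
Solving: x ≈ -15.402, y ≈ 45.595 km (keep extra digits for the depth step; rounded: -15.4, 45.6).
Then from the STA-04 sphere: z² = 114.59² − (x + 126.1)² − (y − 70.9)² with x = -15.402, y = 45.595, so z ≈ 15.378 ≈ 15.4 km.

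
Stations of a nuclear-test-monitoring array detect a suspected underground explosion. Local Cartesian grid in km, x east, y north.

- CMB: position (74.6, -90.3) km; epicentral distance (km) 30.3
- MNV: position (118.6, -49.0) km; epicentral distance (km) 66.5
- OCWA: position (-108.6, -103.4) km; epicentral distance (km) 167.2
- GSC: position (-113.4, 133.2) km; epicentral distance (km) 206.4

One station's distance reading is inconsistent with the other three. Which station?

Solve using three stations at a time. Using CMB, MNV, OCWA (subtract circle equations pairwise → linear system) gives (x, y) ≈ (54.7, -67.4).
Distances from that point to each station vs reported:
  CMB: calculated 30.3 vs reported 30.3 → residual 0.0 km
  MNV: calculated 66.5 vs reported 66.5 → residual 0.0 km
  OCWA: calculated 167.2 vs reported 167.2 → residual 0.0 km
  GSC: calculated 261.7 vs reported 206.4 → residual 55.3 km
CMB, MNV, OCWA are mutually consistent (residuals ≈ 0); GSC is off by 55.3 km.

GSC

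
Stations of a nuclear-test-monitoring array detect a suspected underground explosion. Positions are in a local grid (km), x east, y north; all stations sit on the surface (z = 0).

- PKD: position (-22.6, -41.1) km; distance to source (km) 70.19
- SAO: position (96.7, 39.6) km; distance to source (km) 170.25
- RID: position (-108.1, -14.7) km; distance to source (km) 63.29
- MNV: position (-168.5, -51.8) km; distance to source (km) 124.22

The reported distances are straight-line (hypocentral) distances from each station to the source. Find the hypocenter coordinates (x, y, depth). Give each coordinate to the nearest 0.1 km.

(-62.8, -2.2, 42.4)

Each station gives a sphere (x−x_i)² + (y−y_i)² + z² = d_i² (stations at z=0).
Subtracting the PKD sphere from SAO and RID: z² cancels, leaving linear equations in x and y:
238.6 x + 161.4 y = -15339.35
-171.0 x + 52.8 y = 10622.74
Solving: x ≈ -62.801, y ≈ -2.200 km (keep extra digits for the depth step; rounded: -62.8, -2.2).
Then from the PKD sphere: z² = 70.19² − (x + 22.6)² − (y + 41.1)² with x = -62.801, y = -2.200, so z ≈ 42.395 ≈ 42.4 km.
Check against MNV (with the unrounded solution): distance 124.22 ≈ 124.22 km. ✓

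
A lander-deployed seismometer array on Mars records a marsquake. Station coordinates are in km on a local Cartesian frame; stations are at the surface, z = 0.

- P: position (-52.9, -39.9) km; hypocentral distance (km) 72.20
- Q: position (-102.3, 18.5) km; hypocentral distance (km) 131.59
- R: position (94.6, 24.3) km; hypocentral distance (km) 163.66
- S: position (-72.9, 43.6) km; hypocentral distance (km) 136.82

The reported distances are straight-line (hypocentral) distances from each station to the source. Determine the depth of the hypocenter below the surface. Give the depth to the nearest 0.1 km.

Each station gives a sphere (x−x_i)² + (y−y_i)² + z² = d_i² (stations at z=0).
Subtracting the P sphere from Q and R: z² cancels, leaving linear equations in x and y:
-98.8 x + 116.8 y = -5685.97
295.0 x + 128.4 y = -16422.53
Solving: x ≈ -25.202, y ≈ -69.999 km (keep extra digits for the depth step; rounded: -25.2, -70.0).
Then from the P sphere: z² = 72.20² − (x + 52.9)² − (y + 39.9)² with x = -25.202, y = -69.999, so z ≈ 59.495 ≈ 59.5 km.

z ≈ 59.5 km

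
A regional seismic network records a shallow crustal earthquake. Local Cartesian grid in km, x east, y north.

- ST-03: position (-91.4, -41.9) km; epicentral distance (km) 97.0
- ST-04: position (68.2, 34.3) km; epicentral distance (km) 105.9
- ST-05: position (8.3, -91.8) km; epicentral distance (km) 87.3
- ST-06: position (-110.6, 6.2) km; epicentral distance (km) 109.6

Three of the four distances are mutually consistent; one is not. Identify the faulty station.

ST-04

Solve using three stations at a time. Using ST-03, ST-05, ST-06 (subtract circle equations pairwise → linear system) gives (x, y) ≈ (-1.8, -5.3).
Distances from that point to each station vs reported:
  ST-03: calculated 96.8 vs reported 97.0 → residual 0.2 km
  ST-04: calculated 80.4 vs reported 105.9 → residual 25.5 km
  ST-05: calculated 87.1 vs reported 87.3 → residual 0.2 km
  ST-06: calculated 109.4 vs reported 109.6 → residual 0.2 km
ST-03, ST-05, ST-06 are mutually consistent (residuals ≈ 0); ST-04 is off by 25.5 km.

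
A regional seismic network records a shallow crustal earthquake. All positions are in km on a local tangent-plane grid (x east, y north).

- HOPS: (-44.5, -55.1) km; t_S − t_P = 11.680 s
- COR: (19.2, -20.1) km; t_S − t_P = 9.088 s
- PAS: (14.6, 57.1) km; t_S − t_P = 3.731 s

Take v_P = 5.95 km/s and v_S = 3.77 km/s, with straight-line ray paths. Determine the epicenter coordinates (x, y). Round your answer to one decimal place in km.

Distance from S−P lag: d = Δt · v_P v_S / (v_P − v_S) = Δt · (5.95·3.77)/(5.95−3.77) ≈ 10.2897·Δt.
So d_HOPS = 120.18, d_COR = 93.51, d_PAS = 38.39 km.
Circle about each station: (x + 44.5)² + (y + 55.1)² = 120.18²; (x − 19.2)² + (y + 20.1)² = 93.51²; (x − 14.6)² + (y − 57.1)² = 38.39².
Subtracting pairs of circle equations eliminates x²+y² and gives linear equations (the radical axes):
127.4 x + 70.0 y = 1455.50
118.2 x + 224.4 y = 11426.75
Solving the 2×2 system: x ≈ -23.3, y ≈ 63.2 km.

(-23.3, 63.2)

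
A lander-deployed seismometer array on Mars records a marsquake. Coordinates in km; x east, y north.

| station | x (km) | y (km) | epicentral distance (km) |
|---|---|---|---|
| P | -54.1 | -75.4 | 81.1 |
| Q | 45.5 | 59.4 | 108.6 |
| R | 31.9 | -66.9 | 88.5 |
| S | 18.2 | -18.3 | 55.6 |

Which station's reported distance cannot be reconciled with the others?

P

Solve using three stations at a time. Using Q, R, S (subtract circle equations pairwise → linear system) gives (x, y) ≈ (-36.9, -11.3).
Distances from that point to each station vs reported:
  P: calculated 66.4 vs reported 81.1 → residual 14.7 km
  Q: calculated 108.6 vs reported 108.6 → residual 0.0 km
  R: calculated 88.5 vs reported 88.5 → residual 0.0 km
  S: calculated 55.6 vs reported 55.6 → residual 0.0 km
Q, R, S are mutually consistent (residuals ≈ 0); P is off by 14.7 km.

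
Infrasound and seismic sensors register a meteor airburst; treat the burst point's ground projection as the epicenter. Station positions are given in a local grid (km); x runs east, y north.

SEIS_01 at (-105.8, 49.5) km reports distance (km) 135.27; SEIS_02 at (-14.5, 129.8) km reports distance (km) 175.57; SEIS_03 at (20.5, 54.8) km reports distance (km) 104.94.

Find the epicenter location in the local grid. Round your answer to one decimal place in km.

-9.7 km east, -45.7 km north

Circle about each station: (x + 105.8)² + (y − 49.5)² = 135.27²; (x + 14.5)² + (y − 129.8)² = 175.57²; (x − 20.5)² + (y − 54.8)² = 104.94².
Subtracting the SEIS_01 equation from the SEIS_02 and SEIS_03 equations removes the quadratic terms:
182.6 x + 160.6 y = -9112.45
252.6 x + 10.6 y = -2935.03
Solving the 2×2 system: x ≈ -9.7, y ≈ -45.7 km.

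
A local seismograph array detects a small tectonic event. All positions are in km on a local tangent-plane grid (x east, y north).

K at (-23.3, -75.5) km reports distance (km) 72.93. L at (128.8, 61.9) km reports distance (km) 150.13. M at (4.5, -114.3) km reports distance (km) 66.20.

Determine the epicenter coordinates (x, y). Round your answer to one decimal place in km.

48.9 km east, -65.2 km north

Circle about each station: (x + 23.3)² + (y + 75.5)² = 72.93²; (x − 128.8)² + (y − 61.9)² = 150.13²; (x − 4.5)² + (y + 114.3)² = 66.20².
Subtracting pairs of circle equations eliminates x²+y² and gives linear equations (the radical axes):
304.2 x + 274.8 y = -3042.32
55.6 x − 77.6 y = 7777.94
Solving the 2×2 system: x ≈ 48.9, y ≈ -65.2 km.
Check against K (with the unrounded x, y): √((x + 23.3)²+(y + 75.5)²) = 72.93 ≈ 72.93 km. ✓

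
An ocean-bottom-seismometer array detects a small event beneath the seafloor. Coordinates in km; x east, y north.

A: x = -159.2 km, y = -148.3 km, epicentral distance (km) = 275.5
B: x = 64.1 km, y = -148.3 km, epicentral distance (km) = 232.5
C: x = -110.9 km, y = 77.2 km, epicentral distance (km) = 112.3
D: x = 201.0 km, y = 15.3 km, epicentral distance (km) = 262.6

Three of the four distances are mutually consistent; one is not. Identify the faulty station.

D

Solve using three stations at a time. Using A, B, C (subtract circle equations pairwise → linear system) gives (x, y) ≈ (1.4, 75.6).
Distances from that point to each station vs reported:
  A: calculated 275.5 vs reported 275.5 → residual 0.0 km
  B: calculated 232.5 vs reported 232.5 → residual 0.0 km
  C: calculated 112.3 vs reported 112.3 → residual 0.0 km
  D: calculated 208.5 vs reported 262.6 → residual 54.1 km
A, B, C are mutually consistent (residuals ≈ 0); D is off by 54.1 km.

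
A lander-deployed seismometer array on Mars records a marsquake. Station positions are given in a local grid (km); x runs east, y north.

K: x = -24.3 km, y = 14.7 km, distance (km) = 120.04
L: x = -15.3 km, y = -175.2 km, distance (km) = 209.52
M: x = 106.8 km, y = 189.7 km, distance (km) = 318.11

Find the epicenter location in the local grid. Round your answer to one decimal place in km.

Circle about each station: (x + 24.3)² + (y − 14.7)² = 120.04²; (x + 15.3)² + (y + 175.2)² = 209.52²; (x − 106.8)² + (y − 189.7)² = 318.11².
Subtracting pairs of circle equations eliminates x²+y² and gives linear equations (the radical axes):
18.0 x − 379.8 y = 633.52
262.2 x + 350.0 y = -40198.62
Solving the 2×2 system: x ≈ -142.1, y ≈ -8.4 km.
Check against K (with the unrounded x, y): √((x + 24.3)²+(y − 14.7)²) = 120.04 ≈ 120.04 km. ✓

(-142.1, -8.4)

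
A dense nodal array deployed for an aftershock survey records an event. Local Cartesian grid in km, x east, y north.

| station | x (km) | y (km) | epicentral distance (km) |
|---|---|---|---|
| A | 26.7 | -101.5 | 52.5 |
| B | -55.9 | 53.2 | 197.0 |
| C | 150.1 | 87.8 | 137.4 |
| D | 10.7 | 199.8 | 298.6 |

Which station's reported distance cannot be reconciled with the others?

Solve using three stations at a time. Using A, B, D (subtract circle equations pairwise → linear system) gives (x, y) ≈ (78.3, -91.1).
Distances from that point to each station vs reported:
  A: calculated 52.6 vs reported 52.5 → residual 0.1 km
  B: calculated 197.0 vs reported 197.0 → residual 0.0 km
  C: calculated 192.7 vs reported 137.4 → residual 55.3 km
  D: calculated 298.6 vs reported 298.6 → residual 0.0 km
A, B, D are mutually consistent (residuals ≈ 0); C is off by 55.3 km.

C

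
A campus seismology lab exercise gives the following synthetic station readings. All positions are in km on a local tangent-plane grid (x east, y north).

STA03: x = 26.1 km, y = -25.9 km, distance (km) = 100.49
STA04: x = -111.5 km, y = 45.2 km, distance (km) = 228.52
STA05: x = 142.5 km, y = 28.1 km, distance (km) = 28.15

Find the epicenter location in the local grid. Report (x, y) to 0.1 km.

115.6 km east, 19.8 km north

Circle about each station: (x − 26.1)² + (y + 25.9)² = 100.49²; (x + 111.5)² + (y − 45.2)² = 228.52²; (x − 142.5)² + (y − 28.1)² = 28.15².
Subtracting the STA03 equation from the STA04 and STA05 equations removes the quadratic terms:
-275.2 x + 142.2 y = -28999.88
232.8 x + 108.0 y = 29049.66
Solving the 2×2 system: x ≈ 115.6, y ≈ 19.8 km.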